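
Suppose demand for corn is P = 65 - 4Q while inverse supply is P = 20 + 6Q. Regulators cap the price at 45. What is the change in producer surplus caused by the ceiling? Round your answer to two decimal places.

Without the control, 65 - 4Q = 20 + 6Q so Q* = 4.5 and P* = 47.
At the ceiling price 45, quantity supplied is (45 - 20)/6 = 4.1667; supply is the short side, so Q = 4.1667 trades at P = 45.
PS goes from (1/2)(4.5)(27) = 60.75 to 52.0833 (computed as (45 - 20)(4.1667) - (1/2)(6)(4.1667)^2), a change of -8.6667.

-8.67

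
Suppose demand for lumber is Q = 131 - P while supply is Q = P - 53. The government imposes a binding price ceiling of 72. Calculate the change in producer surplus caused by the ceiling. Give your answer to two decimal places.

Rewriting demand in inverse form: P = 131 - Q.
Rewriting supply in inverse form: P = 53 + Q.
Free-market equilibrium: 131 - Q = 53 + Q gives Q* = 39, P* = 92.
At P = 72, sellers supply (72 - 53)/1 = 19 while buyers want more, so the quantity traded is 19 at price 72.
PS goes from (1/2)(39)(39) = 760.5 to 180.5 (computed as (72 - 53)(19) - (1/2)(1)(19)^2), a change of -580.

-580.00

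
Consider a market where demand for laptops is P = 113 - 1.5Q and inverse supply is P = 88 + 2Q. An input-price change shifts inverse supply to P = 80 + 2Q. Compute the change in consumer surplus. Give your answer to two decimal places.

28.41

Initial equilibrium: Q_0 = 7.1429, P_0 = 102.2857; CS_0 = (1/2)(7.1429)(10.7143) = 38.2653, PS_0 = (1/2)(7.1429)(14.2857) = 51.0204.
New equilibrium: 113 - 1.5Q = 80 + 2Q gives Q_1 = 9.4286, P_1 = 98.8571; CS_1 = 66.6735, PS_1 = 88.898.
Change in consumer surplus = 66.6735 - 38.2653 = 28.4082.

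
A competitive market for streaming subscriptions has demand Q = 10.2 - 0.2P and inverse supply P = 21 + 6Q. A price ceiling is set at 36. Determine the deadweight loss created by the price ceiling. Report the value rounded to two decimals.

Rewriting demand in inverse form: P = 51 - 5Q.
Free-market equilibrium: 51 - 5Q = 21 + 6Q gives Q* = 2.7273, P* = 37.3636.
At P = 36, sellers supply (36 - 21)/6 = 2.5 while buyers want more, so the quantity traded is 2.5 at price 36.
At Q = 2.5 the demand price is 38.5 and the supply price is 36. Deadweight loss is the triangle between the curves from 2.5 to 2.7273: (1/2)(38.5 - 36)(2.7273 - 2.5) = 0.2841.

0.28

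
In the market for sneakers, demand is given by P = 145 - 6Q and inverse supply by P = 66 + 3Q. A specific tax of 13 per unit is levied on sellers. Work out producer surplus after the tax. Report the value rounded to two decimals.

80.67

Without the tax, 145 - 6Q = 66 + 3Q so Q* = 8.7778 and P* = 92.3333.
With the tax, sellers need 13 more per unit: 145 - 6Q = 66 + 3Q + 13, so Q_t = 7.3333. Buyers pay P_b = 101; sellers receive P_s = P_b - 13 = 88.
PS = (1/2)(Q_t)(P_s - 66) = (1/2)(7.3333)(22) = 80.6667.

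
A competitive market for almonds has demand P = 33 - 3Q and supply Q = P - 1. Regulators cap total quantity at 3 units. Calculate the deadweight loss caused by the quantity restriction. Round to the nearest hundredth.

Rewriting supply in inverse form: P = 1 + Q.
Without the quota, 33 - 3Q = 1 + Q gives Q* = 8.
At Q = 3 the demand price is 33 - 3(3) = 24 and the supply price is 1 + (3) = 4.
DWL = (1/2)(gap between curves at 3) x (Q* - 3) = (1/2)(20)(5) = 50.

50.00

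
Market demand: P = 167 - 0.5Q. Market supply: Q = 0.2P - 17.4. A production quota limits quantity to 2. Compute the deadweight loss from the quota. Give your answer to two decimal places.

432.82

Rewriting supply in inverse form: P = 87 + 5Q.
Without the quota, 167 - 0.5Q = 87 + 5Q gives Q* = 14.5455.
At Q = 2 the demand price is 167 - 0.5(2) = 166 and the supply price is 87 + 5(2) = 97.
Deadweight loss is the triangle between the curves from 2 to 14.5455: (1/2)(166 - 97)(14.5455 - 2) = 432.8182.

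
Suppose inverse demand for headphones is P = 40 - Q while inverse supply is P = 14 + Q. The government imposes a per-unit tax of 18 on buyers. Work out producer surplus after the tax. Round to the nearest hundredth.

Without the tax, 40 - Q = 14 + Q so Q* = 13 and P* = 27.
With the tax, buyers' net willingness to pay falls by 18: (40 - 18) - Q = 14 + Q, so Q_t = 4. Buyers pay P_b = 36; sellers receive P_s = P_b - 18 = 18.
Producer surplus is the triangle above supply below P_s: (1/2)(4)(18 - 14) = 8.

8.00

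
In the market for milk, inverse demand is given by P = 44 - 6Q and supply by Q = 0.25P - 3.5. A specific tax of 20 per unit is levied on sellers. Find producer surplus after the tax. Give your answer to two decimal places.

2.00

Rewriting supply in inverse form: P = 14 + 4Q.
Without the tax, 44 - 6Q = 14 + 4Q so Q* = 3 and P* = 26.
A tax on sellers shifts supply up by 20: 44 - 6Q = 14 + 4Q + 20, so Q_t = 1. Buyers pay P_b = 38; sellers receive P_s = P_b - 20 = 18.
Producer surplus is the triangle above supply below P_s: (1/2)(1)(18 - 14) = 2.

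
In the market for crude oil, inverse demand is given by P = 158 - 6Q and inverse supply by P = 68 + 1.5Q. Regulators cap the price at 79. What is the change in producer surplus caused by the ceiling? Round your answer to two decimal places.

-67.67

Without the control, 158 - 6Q = 68 + 1.5Q so Q* = 12 and P* = 86.
At the ceiling price 79, quantity supplied is (79 - 68)/1.5 = 7.3333; supply is the short side, so Q = 7.3333 trades at P = 79.
PS goes from (1/2)(12)(18) = 108 to 40.3333 (computed as (79 - 68)(7.3333) - (1/2)(1.5)(7.3333)^2), a change of -67.6667.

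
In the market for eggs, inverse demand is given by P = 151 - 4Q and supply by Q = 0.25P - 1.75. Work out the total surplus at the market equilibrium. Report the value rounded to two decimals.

Rewriting supply in inverse form: P = 7 + 4Q.
Set 151 - 4Q = 7 + 4Q, which gives 144 = 8Q, so Q* = 18 and P* = 151 - 4(18) = 79.
Total surplus is the full triangle between the curves from 0 to Q*: (1/2)(18)(151 - 7) = 1296.

1296.00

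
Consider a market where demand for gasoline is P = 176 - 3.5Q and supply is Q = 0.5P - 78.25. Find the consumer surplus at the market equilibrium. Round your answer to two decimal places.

22.00

Rewriting supply in inverse form: P = 156.5 + 2Q.
Equilibrium: 176 - 3.5Q = 156.5 + 2Q, so Q* = 3.5455 and P* = 163.5909.
The demand choke price is 176, so CS = (1/2)(Q*)(176 - P*) = (1/2)(3.5455)(12.4091) = 21.9979.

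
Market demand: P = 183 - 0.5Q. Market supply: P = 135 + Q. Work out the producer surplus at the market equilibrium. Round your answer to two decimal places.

Set 183 - 0.5Q = 135 + Q, which gives 48 = 1.5Q, so Q* = 32 and P* = 183 - 0.5(32) = 167.
Producer surplus is the triangle above supply below P*: (1/2)(32)(167 - 135) = (1/2)(32)(32) = 512.

512.00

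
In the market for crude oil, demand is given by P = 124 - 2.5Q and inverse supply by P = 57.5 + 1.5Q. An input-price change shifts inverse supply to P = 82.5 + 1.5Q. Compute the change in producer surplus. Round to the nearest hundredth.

Initial equilibrium: Q_0 = 16.625, P_0 = 82.4375; CS_0 = (1/2)(16.625)(41.5625) = 345.4883, PS_0 = (1/2)(16.625)(24.9375) = 207.293.
New equilibrium: 124 - 2.5Q = 82.5 + 1.5Q gives Q_1 = 10.375, P_1 = 98.0625; CS_1 = 134.5508, PS_1 = 80.7305.
Change in producer surplus = 80.7305 - 207.293 = -126.5625.

-126.56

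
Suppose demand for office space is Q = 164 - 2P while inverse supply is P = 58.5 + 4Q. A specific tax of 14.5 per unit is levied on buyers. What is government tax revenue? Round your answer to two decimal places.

29.00

Rewriting demand in inverse form: P = 82 - 0.5Q.
Without the tax, 82 - 0.5Q = 58.5 + 4Q so Q* = 5.2222 and P* = 79.3889.
A tax on buyers shifts demand down by 14.5: (82 - 14.5) - 0.5Q = 58.5 + 4Q, so Q_t = 2. Buyers pay P_b = 81; sellers receive P_s = P_b - 14.5 = 66.5.
Revenue is the tax times quantity traded: 14.5 x 2 = 29.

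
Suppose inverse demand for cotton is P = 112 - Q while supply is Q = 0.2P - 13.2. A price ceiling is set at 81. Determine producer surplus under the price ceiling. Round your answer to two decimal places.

22.50

Rewriting supply in inverse form: P = 66 + 5Q.
Free-market equilibrium: 112 - Q = 66 + 5Q gives Q* = 7.6667, P* = 104.3333.
At P = 81, sellers supply (81 - 66)/5 = 3 while buyers want more, so the quantity traded is 3 at price 81.
PS is the triangle above supply below 81: (1/2)(3)(81 - 66) = 22.5.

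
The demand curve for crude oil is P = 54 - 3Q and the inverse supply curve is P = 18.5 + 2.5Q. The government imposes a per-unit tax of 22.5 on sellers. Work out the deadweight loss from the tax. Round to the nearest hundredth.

46.02

Without the tax, 54 - 3Q = 18.5 + 2.5Q so Q* = 6.4545 and P* = 34.6364.
With the tax, sellers need 22.5 more per unit: 54 - 3Q = 18.5 + 2.5Q + 22.5, so Q_t = 2.3636. Buyers pay P_b = 46.9091; sellers receive P_s = P_b - 22.5 = 24.4091.
Deadweight loss is the triangle between the curves from Q_t to Q*: (1/2)(6.4545 - 2.3636)(22.5) = 46.0227.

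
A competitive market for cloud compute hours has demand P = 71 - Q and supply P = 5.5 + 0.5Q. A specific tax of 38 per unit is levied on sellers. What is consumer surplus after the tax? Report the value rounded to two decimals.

168.06

Without the tax, 71 - Q = 5.5 + 0.5Q so Q* = 43.6667 and P* = 27.3333.
With the tax, sellers need 38 more per unit: 71 - Q = 5.5 + 0.5Q + 38, so Q_t = 18.3333. Buyers pay P_b = 52.6667; sellers receive P_s = P_b - 38 = 14.6667.
Consumer surplus is the triangle under demand above P_b: (1/2)(18.3333)(71 - 52.6667) = 168.0556.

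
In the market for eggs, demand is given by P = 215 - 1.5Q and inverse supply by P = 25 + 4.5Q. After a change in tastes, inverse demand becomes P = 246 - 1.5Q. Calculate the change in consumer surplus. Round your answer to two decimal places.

Initial equilibrium: Q_0 = 31.6667, P_0 = 167.5; CS_0 = (1/2)(31.6667)(47.5) = 752.0833, PS_0 = (1/2)(31.6667)(142.5) = 2256.25.
New equilibrium: 246 - 1.5Q = 25 + 4.5Q gives Q_1 = 36.8333, P_1 = 190.75; CS_1 = 1017.5208, PS_1 = 3052.5625.
Change in consumer surplus = 1017.5208 - 752.0833 = 265.4375.

265.44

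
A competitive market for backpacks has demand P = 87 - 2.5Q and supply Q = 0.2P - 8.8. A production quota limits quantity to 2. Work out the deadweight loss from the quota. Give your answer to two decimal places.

52.27

Rewriting supply in inverse form: P = 44 + 5Q.
Unrestricted equilibrium: Q* = (87 - 44)/(2.5 + 5) = 5.7333.
At Q = 2 the demand price is 87 - 2.5(2) = 82 and the supply price is 44 + 5(2) = 54.
DWL = (1/2)(gap between curves at 2) x (Q* - 2) = (1/2)(28)(3.7333) = 52.2667.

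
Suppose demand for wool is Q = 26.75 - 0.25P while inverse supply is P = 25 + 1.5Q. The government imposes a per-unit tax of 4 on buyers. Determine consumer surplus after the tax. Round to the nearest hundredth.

Rewriting demand in inverse form: P = 107 - 4Q.
Without the tax, 107 - 4Q = 25 + 1.5Q so Q* = 14.9091 and P* = 47.3636.
With the tax, buyers' net willingness to pay falls by 4: (107 - 4) - 4Q = 25 + 1.5Q, so Q_t = 14.1818. Buyers pay P_b = 50.2727; sellers receive P_s = P_b - 4 = 46.2727.
CS = (1/2)(Q_t)(107 - P_b) = (1/2)(14.1818)(56.7273) = 402.2479.

402.25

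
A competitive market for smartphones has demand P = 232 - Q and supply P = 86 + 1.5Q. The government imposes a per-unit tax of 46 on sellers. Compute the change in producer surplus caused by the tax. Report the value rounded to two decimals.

Without the tax, 232 - Q = 86 + 1.5Q so Q* = 58.4 and P* = 173.6.
A tax on sellers shifts supply up by 46: 232 - Q = 86 + 1.5Q + 46, so Q_t = 40. Buyers pay P_b = 192; sellers receive P_s = P_b - 46 = 146.
PS falls from (1/2)(58.4)(87.6) = 2557.92 to (1/2)(40)(60) = 1200, a change of -1357.92.

-1357.92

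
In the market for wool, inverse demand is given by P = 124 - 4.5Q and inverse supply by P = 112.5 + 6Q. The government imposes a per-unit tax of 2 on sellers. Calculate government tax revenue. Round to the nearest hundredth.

Without the tax, 124 - 4.5Q = 112.5 + 6Q so Q* = 1.0952 and P* = 119.0714.
A tax on sellers shifts supply up by 2: 124 - 4.5Q = 112.5 + 6Q + 2, so Q_t = 0.9048. Buyers pay P_b = 119.9286; sellers receive P_s = P_b - 2 = 117.9286.
Tax revenue = t x Q_t = 2 x 0.9048 = 1.8095.

1.81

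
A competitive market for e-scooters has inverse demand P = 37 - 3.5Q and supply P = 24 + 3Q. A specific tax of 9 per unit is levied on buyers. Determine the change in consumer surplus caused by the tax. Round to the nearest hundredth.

Pre-tax equilibrium: 37 - 3.5Q = 24 + 3Q gives Q* = 2, P* = 30.
A tax on buyers shifts demand down by 9: (37 - 9) - 3.5Q = 24 + 3Q, so Q_t = 0.6154. Buyers pay P_b = 34.8462; sellers receive P_s = P_b - 9 = 25.8462.
Consumers lose the trapezoid between P* and P_b out to Q_t plus the triangle from Q_t to Q*: change in CS = 0.6627 - 7 = -6.3373.

-6.34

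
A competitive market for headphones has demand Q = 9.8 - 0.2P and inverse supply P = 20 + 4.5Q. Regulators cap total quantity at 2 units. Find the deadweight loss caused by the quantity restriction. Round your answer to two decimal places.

5.26

Rewriting demand in inverse form: P = 49 - 5Q.
Unrestricted equilibrium: Q* = (49 - 20)/(5 + 4.5) = 3.0526.
At Q = 2 the demand price is 49 - 5(2) = 39 and the supply price is 20 + 4.5(2) = 29.
DWL = (1/2)(gap between curves at 2) x (Q* - 2) = (1/2)(10)(1.0526) = 5.2632.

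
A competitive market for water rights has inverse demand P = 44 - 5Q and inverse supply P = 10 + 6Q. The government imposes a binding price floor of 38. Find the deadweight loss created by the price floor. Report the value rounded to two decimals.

Free-market equilibrium: 44 - 5Q = 10 + 6Q gives Q* = 3.0909, P* = 28.5455.
At P = 38, buyers demand (44 - 38)/5 = 1.2 while sellers would supply more, so the quantity traded is 1.2 at price 38.
At Q = 1.2 the demand price is 38 and the supply price is 17.2. Deadweight loss is the triangle between the curves from 1.2 to 3.0909: (1/2)(38 - 17.2)(3.0909 - 1.2) = 19.6655.

19.67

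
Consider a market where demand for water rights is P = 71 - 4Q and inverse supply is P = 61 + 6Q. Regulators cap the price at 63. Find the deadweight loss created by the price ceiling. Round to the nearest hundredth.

2.22

Free-market equilibrium: 71 - 4Q = 61 + 6Q gives Q* = 1, P* = 67.
At the ceiling price 63, quantity supplied is (63 - 61)/6 = 0.3333; supply is the short side, so Q = 0.3333 trades at P = 63.
The lost-trades triangle has base Q* - 0.3333 = 0.6667 and height equal to the gap between the curves at Q = 0.3333, which is 69.6667 - 63 = 6.6667. DWL = (1/2)(0.6667)(6.6667) = 2.2222.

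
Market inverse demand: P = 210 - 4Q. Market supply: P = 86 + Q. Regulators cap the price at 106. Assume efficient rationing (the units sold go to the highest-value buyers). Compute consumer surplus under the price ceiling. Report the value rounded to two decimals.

1280.00

Without the control, 210 - 4Q = 86 + Q so Q* = 24.8 and P* = 110.8.
At P = 106, sellers supply (106 - 86)/1 = 20 while buyers want more, so the quantity traded is 20 at price 106.
The demand price at Q = 20 is 130. CS is the trapezoid between demand and 106 over [0, 20]: (1/2)[(210 - 106) + (130 - 106)](20) = 1280.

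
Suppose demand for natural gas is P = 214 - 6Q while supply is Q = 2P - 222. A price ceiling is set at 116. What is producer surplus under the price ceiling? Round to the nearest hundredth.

25.00

Rewriting supply in inverse form: P = 111 + 0.5Q.
Free-market equilibrium: 214 - 6Q = 111 + 0.5Q gives Q* = 15.8462, P* = 118.9231.
At P = 116, sellers supply (116 - 111)/0.5 = 10 while buyers want more, so the quantity traded is 10 at price 116.
PS is the triangle above supply below 116: (1/2)(10)(116 - 111) = 25.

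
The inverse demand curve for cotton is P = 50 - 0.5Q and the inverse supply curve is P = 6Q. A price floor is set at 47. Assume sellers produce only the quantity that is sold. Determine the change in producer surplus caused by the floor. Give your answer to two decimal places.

-3.51

Free-market equilibrium: 50 - 0.5Q = 6Q gives Q* = 7.6923, P* = 46.1538.
At P = 47, buyers demand (50 - 47)/0.5 = 6 while sellers would supply more, so the quantity traded is 6 at price 47.
PS goes from (1/2)(7.6923)(46.1538) = 177.5148 to 174 (computed as (47 - 0)(6) - (1/2)(6)(6)^2), a change of -3.5148.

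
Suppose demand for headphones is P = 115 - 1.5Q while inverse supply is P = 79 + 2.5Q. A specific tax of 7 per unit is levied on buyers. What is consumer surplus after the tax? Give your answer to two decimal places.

Without the tax, 115 - 1.5Q = 79 + 2.5Q so Q* = 9 and P* = 101.5.
A tax on buyers shifts demand down by 7: (115 - 7) - 1.5Q = 79 + 2.5Q, so Q_t = 7.25. Buyers pay P_b = 104.125; sellers receive P_s = P_b - 7 = 97.125.
Consumer surplus is the triangle under demand above P_b: (1/2)(7.25)(115 - 104.125) = 39.4219.

39.42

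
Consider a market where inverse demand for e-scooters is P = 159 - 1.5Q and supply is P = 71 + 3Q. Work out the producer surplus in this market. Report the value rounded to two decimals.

Setting demand equal to supply, 88 = 4.5Q, so Q* = 19.5556 and P* = 129.6667.
The supply curve's price intercept is 71, so PS = (1/2)(Q*)(P* - 71) = (1/2)(19.5556)(58.6667) = 573.6296.

573.63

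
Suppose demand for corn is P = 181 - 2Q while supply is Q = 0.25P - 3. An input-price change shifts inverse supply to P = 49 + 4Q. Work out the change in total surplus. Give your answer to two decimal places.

Rewriting supply in inverse form: P = 12 + 4Q.
Initial equilibrium: Q_0 = 28.1667, P_0 = 124.6667; CS_0 = (1/2)(28.1667)(56.3333) = 793.3611, PS_0 = (1/2)(28.1667)(112.6667) = 1586.7222.
New equilibrium: 181 - 2Q = 49 + 4Q gives Q_1 = 22, P_1 = 137; CS_1 = 484, PS_1 = 968.
Change in total surplus = (484 + 968) - (793.3611 + 1586.7222) = -928.0833.

-928.08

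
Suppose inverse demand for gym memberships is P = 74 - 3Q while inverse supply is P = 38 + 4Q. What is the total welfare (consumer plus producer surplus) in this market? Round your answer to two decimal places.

92.57

Set 74 - 3Q = 38 + 4Q, which gives 36 = 7Q, so Q* = 5.1429 and P* = 74 - 3(5.1429) = 58.5714.
Total surplus is the full triangle between the curves from 0 to Q*: (1/2)(5.1429)(74 - 38) = 92.5714.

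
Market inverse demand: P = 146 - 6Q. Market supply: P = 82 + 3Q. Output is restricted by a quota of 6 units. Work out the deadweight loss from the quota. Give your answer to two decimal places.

5.56

Unrestricted equilibrium: Q* = (146 - 82)/(6 + 3) = 7.1111.
At Q = 6 the demand price is 146 - 6(6) = 110 and the supply price is 82 + 3(6) = 100.
DWL = (1/2)(gap between curves at 6) x (Q* - 6) = (1/2)(10)(1.1111) = 5.5556.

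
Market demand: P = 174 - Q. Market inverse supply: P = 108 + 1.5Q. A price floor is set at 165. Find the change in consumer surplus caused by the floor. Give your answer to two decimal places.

-307.98

Free-market equilibrium: 174 - Q = 108 + 1.5Q gives Q* = 26.4, P* = 147.6.
At the floor price 165, quantity demanded is (174 - 165)/1 = 9; demand is the short side, so Q = 9 trades at P = 165.
CS goes from (1/2)(26.4)(26.4) = 348.48 to 40.5 (computed as (174 - 165)(9) - (1/2)(1)(9)^2), a change of -307.98.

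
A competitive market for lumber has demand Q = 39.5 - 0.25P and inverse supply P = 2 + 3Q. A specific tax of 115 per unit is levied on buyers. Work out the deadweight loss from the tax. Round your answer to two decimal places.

944.64

Rewriting demand in inverse form: P = 158 - 4Q.
Pre-tax equilibrium: 158 - 4Q = 2 + 3Q gives Q* = 22.2857, P* = 68.8571.
With the tax, buyers' net willingness to pay falls by 115: (158 - 115) - 4Q = 2 + 3Q, so Q_t = 5.8571. Buyers pay P_b = 134.5714; sellers receive P_s = P_b - 115 = 19.5714.
The welfare triangle lost has base Q* - Q_t = 16.4286 and height t = 115, so DWL = (1/2)(16.4286)(115) = 944.6429.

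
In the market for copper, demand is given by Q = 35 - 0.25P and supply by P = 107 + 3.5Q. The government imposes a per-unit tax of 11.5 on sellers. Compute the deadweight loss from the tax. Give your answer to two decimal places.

Rewriting demand in inverse form: P = 140 - 4Q.
Without the tax, 140 - 4Q = 107 + 3.5Q so Q* = 4.4 and P* = 122.4.
With the tax, sellers need 11.5 more per unit: 140 - 4Q = 107 + 3.5Q + 11.5, so Q_t = 2.8667. Buyers pay P_b = 128.5333; sellers receive P_s = P_b - 11.5 = 117.0333.
Deadweight loss is the triangle between the curves from Q_t to Q*: (1/2)(4.4 - 2.8667)(11.5) = 8.8167.

8.82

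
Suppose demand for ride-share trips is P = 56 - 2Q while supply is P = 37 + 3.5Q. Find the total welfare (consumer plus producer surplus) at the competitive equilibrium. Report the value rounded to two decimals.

Set 56 - 2Q = 37 + 3.5Q, which gives 19 = 5.5Q, so Q* = 3.4545 and P* = 56 - 2(3.4545) = 49.0909.
CS = (1/2)(3.4545)(6.9091) = 11.9339 and PS = (1/2)(3.4545)(12.0909) = 20.8843, so total surplus = 32.8182.

32.82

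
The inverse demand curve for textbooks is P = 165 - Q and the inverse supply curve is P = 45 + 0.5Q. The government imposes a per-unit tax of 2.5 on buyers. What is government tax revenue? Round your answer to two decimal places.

Pre-tax equilibrium: 165 - Q = 45 + 0.5Q gives Q* = 80, P* = 85.
A tax on buyers shifts demand down by 2.5: (165 - 2.5) - Q = 45 + 0.5Q, so Q_t = 78.3333. Buyers pay P_b = 86.6667; sellers receive P_s = P_b - 2.5 = 84.1667.
Revenue is the tax times quantity traded: 2.5 x 78.3333 = 195.8333.

195.83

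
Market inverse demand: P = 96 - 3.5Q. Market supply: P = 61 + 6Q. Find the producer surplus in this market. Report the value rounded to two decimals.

40.72

Equilibrium: 96 - 3.5Q = 61 + 6Q, so Q* = 3.6842 and P* = 83.1053.
PS is the area between P* and the supply curve from 0 to Q*: (1/2)(3.6842)(22.1053) = 40.7202.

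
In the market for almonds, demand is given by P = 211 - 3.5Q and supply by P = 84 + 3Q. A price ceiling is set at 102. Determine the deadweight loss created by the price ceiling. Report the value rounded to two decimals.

595.69

Free-market equilibrium: 211 - 3.5Q = 84 + 3Q gives Q* = 19.5385, P* = 142.6154.
At P = 102, sellers supply (102 - 84)/3 = 6 while buyers want more, so the quantity traded is 6 at price 102.
At Q = 6 the demand price is 190 and the supply price is 102. Deadweight loss is the triangle between the curves from 6 to 19.5385: (1/2)(190 - 102)(19.5385 - 6) = 595.6923.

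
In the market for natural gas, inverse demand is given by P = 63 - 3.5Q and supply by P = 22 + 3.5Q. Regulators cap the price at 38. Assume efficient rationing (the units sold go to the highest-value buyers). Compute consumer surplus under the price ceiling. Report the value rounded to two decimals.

Without the control, 63 - 3.5Q = 22 + 3.5Q so Q* = 5.8571 and P* = 42.5.
At the ceiling price 38, quantity supplied is (38 - 22)/3.5 = 4.5714; supply is the short side, so Q = 4.5714 trades at P = 38.
The demand price at Q = 4.5714 is 47. CS is the trapezoid between demand and 38 over [0, 4.5714]: (1/2)[(63 - 38) + (47 - 38)](4.5714) = 77.7143.

77.71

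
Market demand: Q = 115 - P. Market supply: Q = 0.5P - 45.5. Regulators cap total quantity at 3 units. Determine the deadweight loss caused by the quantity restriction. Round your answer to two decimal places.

Rewriting demand in inverse form: P = 115 - Q.
Rewriting supply in inverse form: P = 91 + 2Q.
Unrestricted equilibrium: Q* = (115 - 91)/(1 + 2) = 8.
At Q = 3 the demand price is 115 - (3) = 112 and the supply price is 91 + 2(3) = 97.
Deadweight loss is the triangle between the curves from 3 to 8: (1/2)(112 - 97)(8 - 3) = 37.5.

37.50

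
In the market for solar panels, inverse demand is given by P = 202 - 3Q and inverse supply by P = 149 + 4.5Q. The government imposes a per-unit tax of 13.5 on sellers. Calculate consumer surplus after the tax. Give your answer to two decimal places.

Without the tax, 202 - 3Q = 149 + 4.5Q so Q* = 7.0667 and P* = 180.8.
A tax on sellers shifts supply up by 13.5: 202 - 3Q = 149 + 4.5Q + 13.5, so Q_t = 5.2667. Buyers pay P_b = 186.2; sellers receive P_s = P_b - 13.5 = 172.7.
Consumer surplus is the triangle under demand above P_b: (1/2)(5.2667)(202 - 186.2) = 41.6067.

41.61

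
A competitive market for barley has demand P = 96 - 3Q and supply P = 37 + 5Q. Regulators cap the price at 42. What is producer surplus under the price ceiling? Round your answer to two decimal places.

2.50

Free-market equilibrium: 96 - 3Q = 37 + 5Q gives Q* = 7.375, P* = 73.875.
At the ceiling price 42, quantity supplied is (42 - 37)/5 = 1; supply is the short side, so Q = 1 trades at P = 42.
PS is the triangle above supply below 42: (1/2)(1)(42 - 37) = 2.5.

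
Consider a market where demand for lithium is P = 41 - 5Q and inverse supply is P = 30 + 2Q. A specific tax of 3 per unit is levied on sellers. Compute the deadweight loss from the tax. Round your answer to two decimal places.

Without the tax, 41 - 5Q = 30 + 2Q so Q* = 1.5714 and P* = 33.1429.
With the tax, sellers need 3 more per unit: 41 - 5Q = 30 + 2Q + 3, so Q_t = 1.1429. Buyers pay P_b = 35.2857; sellers receive P_s = P_b - 3 = 32.2857.
The welfare triangle lost has base Q* - Q_t = 0.4286 and height t = 3, so DWL = (1/2)(0.4286)(3) = 0.6429.

0.64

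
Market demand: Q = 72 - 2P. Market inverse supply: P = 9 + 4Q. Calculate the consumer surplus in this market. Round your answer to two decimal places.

9.00

Rewriting demand in inverse form: P = 36 - 0.5Q.
Setting demand equal to supply, 27 = 4.5Q, so Q* = 6 and P* = 33.
The demand choke price is 36, so CS = (1/2)(Q*)(36 - P*) = (1/2)(6)(3) = 9.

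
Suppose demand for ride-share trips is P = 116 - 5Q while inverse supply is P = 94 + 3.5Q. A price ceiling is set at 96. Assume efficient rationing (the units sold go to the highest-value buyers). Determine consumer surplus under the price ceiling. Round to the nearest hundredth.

10.61

Without the control, 116 - 5Q = 94 + 3.5Q so Q* = 2.5882 and P* = 103.0588.
At the ceiling price 96, quantity supplied is (96 - 94)/3.5 = 0.5714; supply is the short side, so Q = 0.5714 trades at P = 96.
The demand price at Q = 0.5714 is 113.1429. CS is the trapezoid between demand and 96 over [0, 0.5714]: (1/2)[(116 - 96) + (113.1429 - 96)](0.5714) = 10.6122.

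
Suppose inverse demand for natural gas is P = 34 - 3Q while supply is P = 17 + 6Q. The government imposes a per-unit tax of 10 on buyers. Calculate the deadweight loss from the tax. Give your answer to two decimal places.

Without the tax, 34 - 3Q = 17 + 6Q so Q* = 1.8889 and P* = 28.3333.
A tax on buyers shifts demand down by 10: (34 - 10) - 3Q = 17 + 6Q, so Q_t = 0.7778. Buyers pay P_b = 31.6667; sellers receive P_s = P_b - 10 = 21.6667.
The welfare triangle lost has base Q* - Q_t = 1.1111 and height t = 10, so DWL = (1/2)(1.1111)(10) = 5.5556.

5.56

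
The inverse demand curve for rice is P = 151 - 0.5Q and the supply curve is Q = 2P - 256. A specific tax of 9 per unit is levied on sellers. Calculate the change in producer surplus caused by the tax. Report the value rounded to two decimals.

Rewriting supply in inverse form: P = 128 + 0.5Q.
Pre-tax equilibrium: 151 - 0.5Q = 128 + 0.5Q gives Q* = 23, P* = 139.5.
With the tax, sellers need 9 more per unit: 151 - 0.5Q = 128 + 0.5Q + 9, so Q_t = 14. Buyers pay P_b = 144; sellers receive P_s = P_b - 9 = 135.
PS falls from (1/2)(23)(11.5) = 132.25 to (1/2)(14)(7) = 49, a change of -83.25.

-83.25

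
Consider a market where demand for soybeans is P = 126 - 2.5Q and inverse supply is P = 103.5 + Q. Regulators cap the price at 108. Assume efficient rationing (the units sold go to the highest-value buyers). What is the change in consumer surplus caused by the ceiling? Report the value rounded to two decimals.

4.03

Without the control, 126 - 2.5Q = 103.5 + Q so Q* = 6.4286 and P* = 109.9286.
At P = 108, sellers supply (108 - 103.5)/1 = 4.5 while buyers want more, so the quantity traded is 4.5 at price 108.
CS goes from (1/2)(6.4286)(16.0714) = 51.6582 to 55.6875 (computed as (126 - 108)(4.5) - (1/2)(2.5)(4.5)^2), a change of 4.0293.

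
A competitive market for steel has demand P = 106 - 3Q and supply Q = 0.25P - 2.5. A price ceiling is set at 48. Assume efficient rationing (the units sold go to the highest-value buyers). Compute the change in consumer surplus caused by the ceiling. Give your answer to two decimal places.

Rewriting supply in inverse form: P = 10 + 4Q.
Free-market equilibrium: 106 - 3Q = 10 + 4Q gives Q* = 13.7143, P* = 64.8571.
At P = 48, sellers supply (48 - 10)/4 = 9.5 while buyers want more, so the quantity traded is 9.5 at price 48.
CS goes from (1/2)(13.7143)(41.1429) = 282.1224 to 415.625 (computed as (106 - 48)(9.5) - (1/2)(3)(9.5)^2), a change of 133.5026.

133.50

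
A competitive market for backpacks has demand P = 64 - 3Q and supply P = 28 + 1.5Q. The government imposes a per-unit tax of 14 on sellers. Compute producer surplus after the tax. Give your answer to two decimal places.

Pre-tax equilibrium: 64 - 3Q = 28 + 1.5Q gives Q* = 8, P* = 40.
With the tax, sellers need 14 more per unit: 64 - 3Q = 28 + 1.5Q + 14, so Q_t = 4.8889. Buyers pay P_b = 49.3333; sellers receive P_s = P_b - 14 = 35.3333.
PS = (1/2)(Q_t)(P_s - 28) = (1/2)(4.8889)(7.3333) = 17.9259.

17.93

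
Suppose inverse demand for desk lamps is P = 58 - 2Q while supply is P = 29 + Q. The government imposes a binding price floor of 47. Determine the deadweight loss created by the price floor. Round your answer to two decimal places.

Free-market equilibrium: 58 - 2Q = 29 + Q gives Q* = 9.6667, P* = 38.6667.
At the floor price 47, quantity demanded is (58 - 47)/2 = 5.5; demand is the short side, so Q = 5.5 trades at P = 47.
At Q = 5.5 the demand price is 47 and the supply price is 34.5. Deadweight loss is the triangle between the curves from 5.5 to 9.6667: (1/2)(47 - 34.5)(9.6667 - 5.5) = 26.0417.

26.04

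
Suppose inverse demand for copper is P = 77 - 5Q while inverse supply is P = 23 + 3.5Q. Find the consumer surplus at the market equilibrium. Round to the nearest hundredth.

Set 77 - 5Q = 23 + 3.5Q, which gives 54 = 8.5Q, so Q* = 6.3529 and P* = 77 - 5(6.3529) = 45.2353.
The demand choke price is 77, so CS = (1/2)(Q*)(77 - P*) = (1/2)(6.3529)(31.7647) = 100.8997.

100.90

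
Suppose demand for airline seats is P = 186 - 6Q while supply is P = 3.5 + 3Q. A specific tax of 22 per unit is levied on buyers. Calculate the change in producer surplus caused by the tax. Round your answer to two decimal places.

Without the tax, 186 - 6Q = 3.5 + 3Q so Q* = 20.2778 and P* = 64.3333.
With the tax, buyers' net willingness to pay falls by 22: (186 - 22) - 6Q = 3.5 + 3Q, so Q_t = 17.8333. Buyers pay P_b = 79; sellers receive P_s = P_b - 22 = 57.
Producers lose the trapezoid between P_s and P* out to Q_t plus the triangle from Q_t to Q*: change in PS = 477.0417 - 616.7824 = -139.7407.

-139.74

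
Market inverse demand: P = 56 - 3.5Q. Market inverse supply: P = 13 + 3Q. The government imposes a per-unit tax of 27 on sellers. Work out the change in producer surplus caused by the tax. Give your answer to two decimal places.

Without the tax, 56 - 3.5Q = 13 + 3Q so Q* = 6.6154 and P* = 32.8462.
With the tax, sellers need 27 more per unit: 56 - 3.5Q = 13 + 3Q + 27, so Q_t = 2.4615. Buyers pay P_b = 47.3846; sellers receive P_s = P_b - 27 = 20.3846.
Producers lose the trapezoid between P_s and P* out to Q_t plus the triangle from Q_t to Q*: change in PS = 9.0888 - 65.645 = -56.5562.

-56.56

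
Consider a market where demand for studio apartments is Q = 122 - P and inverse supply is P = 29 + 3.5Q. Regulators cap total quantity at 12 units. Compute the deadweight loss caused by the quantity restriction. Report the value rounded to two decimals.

Rewriting demand in inverse form: P = 122 - Q.
Without the quota, 122 - Q = 29 + 3.5Q gives Q* = 20.6667.
At Q = 12 the demand price is 122 - (12) = 110 and the supply price is 29 + 3.5(12) = 71.
DWL = (1/2)(gap between curves at 12) x (Q* - 12) = (1/2)(39)(8.6667) = 169.

169.00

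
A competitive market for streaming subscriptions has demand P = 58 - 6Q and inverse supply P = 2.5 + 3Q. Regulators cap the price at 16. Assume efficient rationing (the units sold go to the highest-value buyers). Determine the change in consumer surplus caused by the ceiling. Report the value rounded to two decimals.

14.17

Without the control, 58 - 6Q = 2.5 + 3Q so Q* = 6.1667 and P* = 21.
At the ceiling price 16, quantity supplied is (16 - 2.5)/3 = 4.5; supply is the short side, so Q = 4.5 trades at P = 16.
CS goes from (1/2)(6.1667)(37) = 114.0833 to 128.25 (computed as (58 - 16)(4.5) - (1/2)(6)(4.5)^2), a change of 14.1667.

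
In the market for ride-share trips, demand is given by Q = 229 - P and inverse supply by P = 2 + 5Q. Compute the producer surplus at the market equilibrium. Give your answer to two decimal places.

3578.40

Rewriting demand in inverse form: P = 229 - Q.
Setting demand equal to supply, 227 = 6Q, so Q* = 37.8333 and P* = 191.1667.
The supply curve's price intercept is 2, so PS = (1/2)(Q*)(P* - 2) = (1/2)(37.8333)(189.1667) = 3578.4028.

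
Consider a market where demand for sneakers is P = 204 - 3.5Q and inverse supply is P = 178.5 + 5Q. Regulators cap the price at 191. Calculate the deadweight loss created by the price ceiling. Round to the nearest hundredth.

1.06

Free-market equilibrium: 204 - 3.5Q = 178.5 + 5Q gives Q* = 3, P* = 193.5.
At P = 191, sellers supply (191 - 178.5)/5 = 2.5 while buyers want more, so the quantity traded is 2.5 at price 191.
At Q = 2.5 the demand price is 195.25 and the supply price is 191. Deadweight loss is the triangle between the curves from 2.5 to 3: (1/2)(195.25 - 191)(3 - 2.5) = 1.0625.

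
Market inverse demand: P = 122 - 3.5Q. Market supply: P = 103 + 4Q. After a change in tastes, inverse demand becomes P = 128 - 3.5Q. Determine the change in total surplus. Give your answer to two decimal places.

17.60

Initial equilibrium: Q_0 = 2.5333, P_0 = 113.1333; CS_0 = (1/2)(2.5333)(8.8667) = 11.2311, PS_0 = (1/2)(2.5333)(10.1333) = 12.8356.
New equilibrium: 128 - 3.5Q = 103 + 4Q gives Q_1 = 3.3333, P_1 = 116.3333; CS_1 = 19.4444, PS_1 = 22.2222.
Change in total surplus = (19.4444 + 22.2222) - (11.2311 + 12.8356) = 17.6.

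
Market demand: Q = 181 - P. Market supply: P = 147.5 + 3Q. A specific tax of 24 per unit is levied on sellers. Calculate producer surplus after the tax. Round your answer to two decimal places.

8.46

Rewriting demand in inverse form: P = 181 - Q.
Without the tax, 181 - Q = 147.5 + 3Q so Q* = 8.375 and P* = 172.625.
A tax on sellers shifts supply up by 24: 181 - Q = 147.5 + 3Q + 24, so Q_t = 2.375. Buyers pay P_b = 178.625; sellers receive P_s = P_b - 24 = 154.625.
PS = (1/2)(Q_t)(P_s - 147.5) = (1/2)(2.375)(7.125) = 8.4609.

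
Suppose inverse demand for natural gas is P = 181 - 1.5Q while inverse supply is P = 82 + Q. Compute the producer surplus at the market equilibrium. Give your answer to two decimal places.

Set 181 - 1.5Q = 82 + Q, which gives 99 = 2.5Q, so Q* = 39.6 and P* = 181 - 1.5(39.6) = 121.6.
PS is the area between P* and the supply curve from 0 to Q*: (1/2)(39.6)(39.6) = 784.08.

784.08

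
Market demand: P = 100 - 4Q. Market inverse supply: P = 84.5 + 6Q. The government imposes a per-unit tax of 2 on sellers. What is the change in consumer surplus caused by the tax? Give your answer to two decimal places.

-1.16

Pre-tax equilibrium: 100 - 4Q = 84.5 + 6Q gives Q* = 1.55, P* = 93.8.
With the tax, sellers need 2 more per unit: 100 - 4Q = 84.5 + 6Q + 2, so Q_t = 1.35. Buyers pay P_b = 94.6; sellers receive P_s = P_b - 2 = 92.6.
CS falls from (1/2)(1.55)(6.2) = 4.805 to (1/2)(1.35)(5.4) = 3.645, a change of -1.16.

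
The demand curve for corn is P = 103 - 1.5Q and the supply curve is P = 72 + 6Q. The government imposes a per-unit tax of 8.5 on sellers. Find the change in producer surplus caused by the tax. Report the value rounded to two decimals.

Without the tax, 103 - 1.5Q = 72 + 6Q so Q* = 4.1333 and P* = 96.8.
A tax on sellers shifts supply up by 8.5: 103 - 1.5Q = 72 + 6Q + 8.5, so Q_t = 3. Buyers pay P_b = 98.5; sellers receive P_s = P_b - 8.5 = 90.
PS falls from (1/2)(4.1333)(24.8) = 51.2533 to (1/2)(3)(18) = 27, a change of -24.2533.

-24.25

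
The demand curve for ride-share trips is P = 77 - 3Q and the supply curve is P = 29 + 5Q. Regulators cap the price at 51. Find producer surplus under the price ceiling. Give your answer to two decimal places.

48.40

Free-market equilibrium: 77 - 3Q = 29 + 5Q gives Q* = 6, P* = 59.
At P = 51, sellers supply (51 - 29)/5 = 4.4 while buyers want more, so the quantity traded is 4.4 at price 51.
PS is the triangle above supply below 51: (1/2)(4.4)(51 - 29) = 48.4.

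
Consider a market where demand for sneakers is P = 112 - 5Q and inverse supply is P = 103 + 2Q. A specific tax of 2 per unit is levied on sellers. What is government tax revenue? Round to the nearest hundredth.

Without the tax, 112 - 5Q = 103 + 2Q so Q* = 1.2857 and P* = 105.5714.
With the tax, sellers need 2 more per unit: 112 - 5Q = 103 + 2Q + 2, so Q_t = 1. Buyers pay P_b = 107; sellers receive P_s = P_b - 2 = 105.
Revenue is the tax times quantity traded: 2 x 1 = 2.

2.00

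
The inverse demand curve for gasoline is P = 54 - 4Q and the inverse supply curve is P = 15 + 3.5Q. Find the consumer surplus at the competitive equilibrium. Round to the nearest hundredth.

Set 54 - 4Q = 15 + 3.5Q, which gives 39 = 7.5Q, so Q* = 5.2 and P* = 54 - 4(5.2) = 33.2.
Consumer surplus is the triangle under demand above P*: (1/2)(5.2)(54 - 33.2) = (1/2)(5.2)(20.8) = 54.08.

54.08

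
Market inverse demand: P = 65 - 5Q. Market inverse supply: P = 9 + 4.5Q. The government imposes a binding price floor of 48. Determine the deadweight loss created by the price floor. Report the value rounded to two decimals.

Without the control, 65 - 5Q = 9 + 4.5Q so Q* = 5.8947 and P* = 35.5263.
At the floor price 48, quantity demanded is (65 - 48)/5 = 3.4; demand is the short side, so Q = 3.4 trades at P = 48.
The lost-trades triangle has base Q* - 3.4 = 2.4947 and height equal to the gap between the curves at Q = 3.4, which is 48 - 24.3 = 23.7. DWL = (1/2)(2.4947)(23.7) = 29.5626.

29.56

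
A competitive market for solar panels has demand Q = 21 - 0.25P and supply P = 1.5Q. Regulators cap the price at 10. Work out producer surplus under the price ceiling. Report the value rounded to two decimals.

Rewriting demand in inverse form: P = 84 - 4Q.
Without the control, 84 - 4Q = 1.5Q so Q* = 15.2727 and P* = 22.9091.
At the ceiling price 10, quantity supplied is (10 - 0)/1.5 = 6.6667; supply is the short side, so Q = 6.6667 trades at P = 10.
PS is the triangle above supply below 10: (1/2)(6.6667)(10 - 0) = 33.3333.

33.33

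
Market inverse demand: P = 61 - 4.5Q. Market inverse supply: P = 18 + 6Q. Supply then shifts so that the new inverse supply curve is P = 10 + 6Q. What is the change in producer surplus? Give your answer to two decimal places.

Initial equilibrium: Q_0 = 4.0952, P_0 = 42.5714; CS_0 = (1/2)(4.0952)(18.4286) = 37.7347, PS_0 = (1/2)(4.0952)(24.5714) = 50.3129.
New equilibrium: 61 - 4.5Q = 10 + 6Q gives Q_1 = 4.8571, P_1 = 39.1429; CS_1 = 53.0816, PS_1 = 70.7755.
Change in producer surplus = 70.7755 - 50.3129 = 20.4626.

20.46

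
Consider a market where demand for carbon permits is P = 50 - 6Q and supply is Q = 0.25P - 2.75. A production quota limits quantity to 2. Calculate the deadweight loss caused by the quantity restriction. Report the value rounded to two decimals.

Rewriting supply in inverse form: P = 11 + 4Q.
Unrestricted equilibrium: Q* = (50 - 11)/(6 + 4) = 3.9.
At Q = 2 the demand price is 50 - 6(2) = 38 and the supply price is 11 + 4(2) = 19.
DWL = (1/2)(gap between curves at 2) x (Q* - 2) = (1/2)(19)(1.9) = 18.05.

18.05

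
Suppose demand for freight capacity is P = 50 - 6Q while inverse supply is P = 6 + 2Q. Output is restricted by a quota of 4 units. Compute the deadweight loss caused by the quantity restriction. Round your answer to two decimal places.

9.00

Unrestricted equilibrium: Q* = (50 - 6)/(6 + 2) = 5.5.
At Q = 4 the demand price is 50 - 6(4) = 26 and the supply price is 6 + 2(4) = 14.
DWL = (1/2)(gap between curves at 4) x (Q* - 4) = (1/2)(12)(1.5) = 9.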